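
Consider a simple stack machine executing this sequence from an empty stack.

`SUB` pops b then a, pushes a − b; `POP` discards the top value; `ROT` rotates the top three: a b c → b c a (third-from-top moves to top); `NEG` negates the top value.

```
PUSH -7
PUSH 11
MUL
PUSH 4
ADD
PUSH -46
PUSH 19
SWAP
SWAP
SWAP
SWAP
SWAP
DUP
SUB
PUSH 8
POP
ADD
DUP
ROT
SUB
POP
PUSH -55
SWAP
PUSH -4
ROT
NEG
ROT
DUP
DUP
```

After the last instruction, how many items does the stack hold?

5

PUSH -7  → -7
PUSH 11  → -7 11
MUL      → -77
PUSH 4   → -77 4
ADD      → -73
PUSH -46 → -73 -46
PUSH 19  → -73 -46 19
SWAP     → -73 19 -46
SWAP     → -73 -46 19
SWAP     → -73 19 -46
SWAP     → -73 -46 19
SWAP     → -73 19 -46
DUP      → -73 19 -46 -46
SUB      → -73 19 0
PUSH 8   → -73 19 0 8
POP      → -73 19 0
ADD      → -73 19
DUP      → -73 19 19
ROT      → 19 19 -73
SUB      → 19 92
POP      → 19
PUSH -55 → 19 -55
SWAP     → -55 19
PUSH -4  → -55 19 -4
ROT      → 19 -4 -55
NEG      → 19 -4 55
ROT      → -4 55 19
DUP      → -4 55 19 19
DUP      → -4 55 19 19 19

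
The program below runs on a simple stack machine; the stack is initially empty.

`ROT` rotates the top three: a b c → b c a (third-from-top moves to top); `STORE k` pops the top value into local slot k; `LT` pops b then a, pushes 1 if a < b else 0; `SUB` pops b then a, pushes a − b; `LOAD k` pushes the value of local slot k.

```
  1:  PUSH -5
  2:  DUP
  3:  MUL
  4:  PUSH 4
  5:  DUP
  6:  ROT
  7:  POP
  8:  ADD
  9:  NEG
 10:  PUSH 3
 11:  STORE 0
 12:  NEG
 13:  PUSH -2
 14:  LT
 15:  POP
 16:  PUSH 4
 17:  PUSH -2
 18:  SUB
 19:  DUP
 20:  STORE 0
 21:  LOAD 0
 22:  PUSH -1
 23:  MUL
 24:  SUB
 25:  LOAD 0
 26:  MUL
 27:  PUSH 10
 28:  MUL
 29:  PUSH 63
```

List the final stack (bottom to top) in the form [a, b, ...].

[720, 63]

PUSH -5  [-5]
DUP      [-5, -5]
MUL      [25]
PUSH 4   [25, 4]
DUP      [25, 4, 4]
ROT      [4, 4, 25]
POP      [4, 4]
ADD      [8]
NEG      [-8]
PUSH 3   [-8, 3]
STORE 0  [-8]
NEG      [8]
PUSH -2  [8, -2]
LT       [0]
POP      []
PUSH 4   [4]
PUSH -2  [4, -2]
SUB      [6]
DUP      [6, 6]
STORE 0  [6]
LOAD 0   [6, 6]
PUSH -1  [6, 6, -1]
MUL      [6, -6]
SUB      [12]
LOAD 0   [12, 6]
MUL      [72]
PUSH 10  [72, 10]
MUL      [720]
PUSH 63  [720, 63]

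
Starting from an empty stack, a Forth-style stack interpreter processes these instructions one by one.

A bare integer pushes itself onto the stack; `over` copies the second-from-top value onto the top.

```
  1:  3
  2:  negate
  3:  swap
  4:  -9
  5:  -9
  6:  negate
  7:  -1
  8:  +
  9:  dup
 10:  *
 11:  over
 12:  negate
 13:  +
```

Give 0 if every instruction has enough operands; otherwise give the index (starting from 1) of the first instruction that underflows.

3

3      -> [3]
negate -> [-3]
swap  — needs 2 operands, stack has 1 → underflow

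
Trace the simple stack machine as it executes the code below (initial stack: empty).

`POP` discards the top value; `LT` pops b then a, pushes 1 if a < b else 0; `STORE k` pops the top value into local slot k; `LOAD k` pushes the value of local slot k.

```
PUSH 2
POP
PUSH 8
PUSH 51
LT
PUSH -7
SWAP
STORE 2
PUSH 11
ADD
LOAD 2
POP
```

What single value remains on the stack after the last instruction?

4

PUSH 2  → 2
POP     → (empty)
PUSH 8  → 8
PUSH 51 → 8 51
LT      → 1
PUSH -7 → 1 -7
SWAP    → -7 1
STORE 2 → -7
PUSH 11 → -7 11
ADD     → 4
LOAD 2  → 4 1
POP     → 4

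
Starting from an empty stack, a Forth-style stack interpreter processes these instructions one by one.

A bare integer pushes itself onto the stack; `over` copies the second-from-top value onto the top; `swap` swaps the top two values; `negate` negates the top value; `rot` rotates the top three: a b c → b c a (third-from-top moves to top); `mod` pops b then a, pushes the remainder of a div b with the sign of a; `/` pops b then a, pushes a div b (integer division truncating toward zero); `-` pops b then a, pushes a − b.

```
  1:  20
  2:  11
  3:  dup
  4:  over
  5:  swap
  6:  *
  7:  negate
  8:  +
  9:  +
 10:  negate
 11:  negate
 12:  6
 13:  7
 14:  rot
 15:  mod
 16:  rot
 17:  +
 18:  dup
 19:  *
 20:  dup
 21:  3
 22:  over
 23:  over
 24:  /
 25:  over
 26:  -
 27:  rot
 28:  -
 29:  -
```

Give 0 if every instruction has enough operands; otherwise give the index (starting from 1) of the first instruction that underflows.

20      20
11      20 11
dup     20 11 11
over    20 11 11 11
swap    20 11 11 11
*       20 11 121
negate  20 11 -121
+       20 -110
+       -90
negate  90
negate  -90
6       -90 6
7       -90 6 7
rot     6 7 -90
mod     6 7
rot  — needs 3 operands, stack has 2 → underflow

16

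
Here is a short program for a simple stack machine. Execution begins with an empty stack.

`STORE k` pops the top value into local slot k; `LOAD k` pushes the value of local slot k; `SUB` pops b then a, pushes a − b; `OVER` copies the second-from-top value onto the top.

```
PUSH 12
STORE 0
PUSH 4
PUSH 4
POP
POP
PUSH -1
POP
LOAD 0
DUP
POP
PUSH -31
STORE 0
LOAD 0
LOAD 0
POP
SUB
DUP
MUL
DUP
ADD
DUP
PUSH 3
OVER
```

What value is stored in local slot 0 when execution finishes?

-31

PUSH 12  : 12
STORE 0  : (empty)
PUSH 4   : 4
PUSH 4   : 4 4
POP      : 4
POP      : (empty)
PUSH -1  : -1
POP      : (empty)
LOAD 0   : 12
DUP      : 12 12
POP      : 12
PUSH -31 : 12 -31
STORE 0  : 12
LOAD 0   : 12 -31
LOAD 0   : 12 -31 -31
POP      : 12 -31
SUB      : 43
DUP      : 43 43
MUL      : 1849
DUP      : 1849 1849
ADD      : 3698
DUP      : 3698 3698
PUSH 3   : 3698 3698 3
OVER     : 3698 3698 3 3698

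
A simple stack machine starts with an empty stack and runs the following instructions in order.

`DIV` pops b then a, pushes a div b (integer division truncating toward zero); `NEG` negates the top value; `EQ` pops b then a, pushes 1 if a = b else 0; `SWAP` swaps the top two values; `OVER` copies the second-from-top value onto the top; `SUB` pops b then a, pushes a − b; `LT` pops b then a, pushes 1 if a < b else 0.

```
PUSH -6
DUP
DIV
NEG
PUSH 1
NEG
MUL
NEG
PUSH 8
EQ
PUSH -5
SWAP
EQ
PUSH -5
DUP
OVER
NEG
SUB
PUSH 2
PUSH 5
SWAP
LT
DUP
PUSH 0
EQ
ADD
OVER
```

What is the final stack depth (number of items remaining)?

5

PUSH -6 : [-6]
DUP     : [-6, -6]
DIV     : [1]
NEG     : [-1]
PUSH 1  : [-1, 1]
NEG     : [-1, -1]
MUL     : [1]
NEG     : [-1]
PUSH 8  : [-1, 8]
EQ      : [0]
PUSH -5 : [0, -5]
SWAP    : [-5, 0]
EQ      : [0]
PUSH -5 : [0, -5]
DUP     : [0, -5, -5]
OVER    : [0, -5, -5, -5]
NEG     : [0, -5, -5, 5]
SUB     : [0, -5, -10]
PUSH 2  : [0, -5, -10, 2]
PUSH 5  : [0, -5, -10, 2, 5]
SWAP    : [0, -5, -10, 5, 2]
LT      : [0, -5, -10, 0]
DUP     : [0, -5, -10, 0, 0]
PUSH 0  : [0, -5, -10, 0, 0, 0]
EQ      : [0, -5, -10, 0, 1]
ADD     : [0, -5, -10, 1]
OVER    : [0, -5, -10, 1, -10]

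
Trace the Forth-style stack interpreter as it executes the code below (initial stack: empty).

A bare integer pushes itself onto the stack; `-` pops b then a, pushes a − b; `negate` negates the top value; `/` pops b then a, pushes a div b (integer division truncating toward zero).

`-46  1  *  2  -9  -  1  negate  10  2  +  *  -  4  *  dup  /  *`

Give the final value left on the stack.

-46    : [-46]
1      : [-46, 1]
*      : [-46]
2      : [-46, 2]
-9     : [-46, 2, -9]
-      : [-46, 11]
1      : [-46, 11, 1]
negate : [-46, 11, -1]
10     : [-46, 11, -1, 10]
2      : [-46, 11, -1, 10, 2]
+      : [-46, 11, -1, 12]
*      : [-46, 11, -12]
-      : [-46, 23]
4      : [-46, 23, 4]
*      : [-46, 92]
dup    : [-46, 92, 92]
/      : [-46, 1]
*      : [-46]

-46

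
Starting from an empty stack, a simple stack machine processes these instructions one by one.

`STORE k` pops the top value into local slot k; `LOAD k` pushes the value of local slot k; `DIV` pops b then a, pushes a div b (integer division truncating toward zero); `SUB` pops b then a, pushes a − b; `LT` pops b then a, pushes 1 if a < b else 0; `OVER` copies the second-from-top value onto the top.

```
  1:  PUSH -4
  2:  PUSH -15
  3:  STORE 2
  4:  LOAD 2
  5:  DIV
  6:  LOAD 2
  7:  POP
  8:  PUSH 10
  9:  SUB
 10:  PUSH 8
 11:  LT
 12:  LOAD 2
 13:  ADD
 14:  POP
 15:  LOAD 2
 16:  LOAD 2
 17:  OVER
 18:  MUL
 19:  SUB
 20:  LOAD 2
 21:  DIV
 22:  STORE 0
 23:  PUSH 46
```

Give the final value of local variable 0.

16

PUSH -4  → -4
PUSH -15 → -4 -15
STORE 2  → -4
LOAD 2   → -4 -15
DIV      → 0
LOAD 2   → 0 -15
POP      → 0
PUSH 10  → 0 10
SUB      → -10
PUSH 8   → -10 8
LT       → 1
LOAD 2   → 1 -15
ADD      → -14
POP      → (empty)
LOAD 2   → -15
LOAD 2   → -15 -15
OVER     → -15 -15 -15
MUL      → -15 225
SUB      → -240
LOAD 2   → -240 -15
DIV      → 16
STORE 0  → (empty)
PUSH 46  → 46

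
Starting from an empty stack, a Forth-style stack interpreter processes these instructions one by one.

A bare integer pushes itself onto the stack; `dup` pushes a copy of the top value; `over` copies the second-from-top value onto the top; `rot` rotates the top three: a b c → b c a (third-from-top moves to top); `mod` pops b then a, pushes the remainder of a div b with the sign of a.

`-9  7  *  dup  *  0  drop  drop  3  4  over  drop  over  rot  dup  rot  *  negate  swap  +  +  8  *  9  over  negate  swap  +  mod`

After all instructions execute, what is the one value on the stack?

-9      [-9]
7       [-9, 7]
*       [-63]
dup     [-63, -63]
*       [3969]
0       [3969, 0]
drop    [3969]
drop    []
3       [3]
4       [3, 4]
over    [3, 4, 3]
drop    [3, 4]
over    [3, 4, 3]
rot     [4, 3, 3]
dup     [4, 3, 3, 3]
rot     [4, 3, 3, 3]
*       [4, 3, 9]
negate  [4, 3, -9]
swap    [4, -9, 3]
+       [4, -6]
+       [-2]
8       [-2, 8]
*       [-16]
9       [-16, 9]
over    [-16, 9, -16]
negate  [-16, 9, 16]
swap    [-16, 16, 9]
+       [-16, 25]
mod     [-16]

-16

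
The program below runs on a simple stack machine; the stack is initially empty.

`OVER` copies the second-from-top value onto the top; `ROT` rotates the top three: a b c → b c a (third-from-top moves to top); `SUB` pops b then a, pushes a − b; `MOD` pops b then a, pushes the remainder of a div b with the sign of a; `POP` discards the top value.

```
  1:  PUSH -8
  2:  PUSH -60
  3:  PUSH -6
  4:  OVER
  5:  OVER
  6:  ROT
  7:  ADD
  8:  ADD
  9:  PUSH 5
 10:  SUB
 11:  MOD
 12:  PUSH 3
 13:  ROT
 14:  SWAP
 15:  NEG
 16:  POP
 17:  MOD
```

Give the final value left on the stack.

-4

PUSH -8  -> [-8]
PUSH -60 -> [-8, -60]
PUSH -6  -> [-8, -60, -6]
OVER     -> [-8, -60, -6, -60]
OVER     -> [-8, -60, -6, -60, -6]
ROT      -> [-8, -60, -60, -6, -6]
ADD      -> [-8, -60, -60, -12]
ADD      -> [-8, -60, -72]
PUSH 5   -> [-8, -60, -72, 5]
SUB      -> [-8, -60, -77]
MOD      -> [-8, -60]
PUSH 3   -> [-8, -60, 3]
ROT      -> [-60, 3, -8]
SWAP     -> [-60, -8, 3]
NEG      -> [-60, -8, -3]
POP      -> [-60, -8]
MOD      -> [-4]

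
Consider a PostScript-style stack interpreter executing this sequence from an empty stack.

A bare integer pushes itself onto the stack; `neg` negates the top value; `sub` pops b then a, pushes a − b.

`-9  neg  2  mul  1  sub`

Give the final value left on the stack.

-9  → [-9]
neg → [9]
2   → [9, 2]
mul → [18]
1   → [18, 1]
sub → [17]

17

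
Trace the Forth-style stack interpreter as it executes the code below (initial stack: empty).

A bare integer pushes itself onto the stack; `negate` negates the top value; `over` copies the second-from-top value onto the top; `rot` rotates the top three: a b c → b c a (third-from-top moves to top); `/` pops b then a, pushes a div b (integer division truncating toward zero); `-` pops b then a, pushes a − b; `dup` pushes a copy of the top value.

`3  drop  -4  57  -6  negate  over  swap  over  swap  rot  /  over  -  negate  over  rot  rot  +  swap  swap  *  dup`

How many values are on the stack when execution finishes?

3       [3]
drop    []
-4      [-4]
57      [-4, 57]
-6      [-4, 57, -6]
negate  [-4, 57, 6]
over    [-4, 57, 6, 57]
swap    [-4, 57, 57, 6]
over    [-4, 57, 57, 6, 57]
swap    [-4, 57, 57, 57, 6]
rot     [-4, 57, 57, 6, 57]
/       [-4, 57, 57, 0]
over    [-4, 57, 57, 0, 57]
-       [-4, 57, 57, -57]
negate  [-4, 57, 57, 57]
over    [-4, 57, 57, 57, 57]
rot     [-4, 57, 57, 57, 57]
rot     [-4, 57, 57, 57, 57]
+       [-4, 57, 57, 114]
swap    [-4, 57, 114, 57]
swap    [-4, 57, 57, 114]
*       [-4, 57, 6498]
dup     [-4, 57, 6498, 6498]

4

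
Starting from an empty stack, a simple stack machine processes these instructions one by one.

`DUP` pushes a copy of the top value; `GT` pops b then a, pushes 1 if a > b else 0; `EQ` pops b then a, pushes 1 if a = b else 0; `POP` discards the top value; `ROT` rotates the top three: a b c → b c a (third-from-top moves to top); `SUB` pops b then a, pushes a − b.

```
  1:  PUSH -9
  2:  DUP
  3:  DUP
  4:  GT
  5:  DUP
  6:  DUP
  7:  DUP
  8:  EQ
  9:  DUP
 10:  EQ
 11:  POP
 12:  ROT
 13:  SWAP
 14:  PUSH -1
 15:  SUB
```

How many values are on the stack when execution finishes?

3

PUSH -9 -> -9
DUP     -> -9 -9
DUP     -> -9 -9 -9
GT      -> -9 0
DUP     -> -9 0 0
DUP     -> -9 0 0 0
DUP     -> -9 0 0 0 0
EQ      -> -9 0 0 1
DUP     -> -9 0 0 1 1
EQ      -> -9 0 0 1
POP     -> -9 0 0
ROT     -> 0 0 -9
SWAP    -> 0 -9 0
PUSH -1 -> 0 -9 0 -1
SUB     -> 0 -9 1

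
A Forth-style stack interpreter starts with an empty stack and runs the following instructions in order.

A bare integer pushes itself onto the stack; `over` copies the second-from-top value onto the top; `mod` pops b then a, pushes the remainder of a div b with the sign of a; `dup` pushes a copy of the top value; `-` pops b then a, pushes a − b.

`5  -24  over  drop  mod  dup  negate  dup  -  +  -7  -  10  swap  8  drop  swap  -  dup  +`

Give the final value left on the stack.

4

5       5
-24     5 -24
over    5 -24 5
drop    5 -24
mod     5
dup     5 5
negate  5 -5
dup     5 -5 -5
-       5 0
+       5
-7      5 -7
-       12
10      12 10
swap    10 12
8       10 12 8
drop    10 12
swap    12 10
-       2
dup     2 2
+       4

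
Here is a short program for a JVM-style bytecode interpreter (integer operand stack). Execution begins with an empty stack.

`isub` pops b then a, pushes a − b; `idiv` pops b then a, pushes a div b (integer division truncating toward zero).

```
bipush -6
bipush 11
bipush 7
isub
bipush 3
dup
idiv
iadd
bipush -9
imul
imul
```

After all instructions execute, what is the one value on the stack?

bipush -6 -> -6
bipush 11 -> -6 11
bipush 7  -> -6 11 7
isub      -> -6 4
bipush 3  -> -6 4 3
dup       -> -6 4 3 3
idiv      -> -6 4 1
iadd      -> -6 5
bipush -9 -> -6 5 -9
imul      -> -6 -45
imul      -> 270

270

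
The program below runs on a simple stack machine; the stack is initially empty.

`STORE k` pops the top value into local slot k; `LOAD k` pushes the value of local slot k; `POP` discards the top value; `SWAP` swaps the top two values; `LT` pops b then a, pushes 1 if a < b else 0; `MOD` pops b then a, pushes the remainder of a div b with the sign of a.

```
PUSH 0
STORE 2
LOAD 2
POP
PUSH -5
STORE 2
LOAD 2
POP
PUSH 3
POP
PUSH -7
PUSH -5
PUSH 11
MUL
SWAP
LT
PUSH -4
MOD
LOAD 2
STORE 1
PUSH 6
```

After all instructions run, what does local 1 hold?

PUSH 0  → 0
STORE 2 → (empty)
LOAD 2  → 0
POP     → (empty)
PUSH -5 → -5
STORE 2 → (empty)
LOAD 2  → -5
POP     → (empty)
PUSH 3  → 3
POP     → (empty)
PUSH -7 → -7
PUSH -5 → -7 -5
PUSH 11 → -7 -5 11
MUL     → -7 -55
SWAP    → -55 -7
LT      → 1
PUSH -4 → 1 -4
MOD     → 1
LOAD 2  → 1 -5
STORE 1 → 1
PUSH 6  → 1 6

-5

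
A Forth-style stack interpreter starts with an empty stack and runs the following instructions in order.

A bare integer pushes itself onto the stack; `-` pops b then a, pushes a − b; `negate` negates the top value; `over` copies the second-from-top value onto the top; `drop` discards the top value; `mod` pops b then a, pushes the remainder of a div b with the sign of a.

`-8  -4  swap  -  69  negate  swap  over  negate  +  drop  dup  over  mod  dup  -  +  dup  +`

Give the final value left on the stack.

-8     → [-8]
-4     → [-8, -4]
swap   → [-4, -8]
-      → [4]
69     → [4, 69]
negate → [4, -69]
swap   → [-69, 4]
over   → [-69, 4, -69]
negate → [-69, 4, 69]
+      → [-69, 73]
drop   → [-69]
dup    → [-69, -69]
over   → [-69, -69, -69]
mod    → [-69, 0]
dup    → [-69, 0, 0]
-      → [-69, 0]
+      → [-69]
dup    → [-69, -69]
+      → [-138]

-138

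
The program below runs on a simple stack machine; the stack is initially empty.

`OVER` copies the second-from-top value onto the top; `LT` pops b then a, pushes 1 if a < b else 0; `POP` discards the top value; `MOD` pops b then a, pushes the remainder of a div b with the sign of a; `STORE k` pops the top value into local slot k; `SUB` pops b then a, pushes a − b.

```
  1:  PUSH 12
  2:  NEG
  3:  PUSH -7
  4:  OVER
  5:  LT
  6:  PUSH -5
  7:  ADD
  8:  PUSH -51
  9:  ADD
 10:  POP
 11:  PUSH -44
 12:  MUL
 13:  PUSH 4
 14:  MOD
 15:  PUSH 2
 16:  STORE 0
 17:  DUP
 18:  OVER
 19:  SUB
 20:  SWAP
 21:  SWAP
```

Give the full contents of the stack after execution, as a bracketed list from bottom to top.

PUSH 12  → 12
NEG      → -12
PUSH -7  → -12 -7
OVER     → -12 -7 -12
LT       → -12 0
PUSH -5  → -12 0 -5
ADD      → -12 -5
PUSH -51 → -12 -5 -51
ADD      → -12 -56
POP      → -12
PUSH -44 → -12 -44
MUL      → 528
PUSH 4   → 528 4
MOD      → 0
PUSH 2   → 0 2
STORE 0  → 0
DUP      → 0 0
OVER     → 0 0 0
SUB      → 0 0
SWAP     → 0 0
SWAP     → 0 0

[0, 0]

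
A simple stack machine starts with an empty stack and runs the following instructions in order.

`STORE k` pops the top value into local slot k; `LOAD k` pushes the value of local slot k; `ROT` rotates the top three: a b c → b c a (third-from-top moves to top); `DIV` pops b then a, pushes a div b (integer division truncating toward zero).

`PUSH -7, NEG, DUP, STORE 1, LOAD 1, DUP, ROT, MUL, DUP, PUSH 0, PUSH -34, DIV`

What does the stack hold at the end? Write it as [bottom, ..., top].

[7, 49, 49, 0]

PUSH -7  → -7
NEG      → 7
DUP      → 7 7
STORE 1  → 7
LOAD 1   → 7 7
DUP      → 7 7 7
ROT      → 7 7 7
MUL      → 7 49
DUP      → 7 49 49
PUSH 0   → 7 49 49 0
PUSH -34 → 7 49 49 0 -34
DIV      → 7 49 49 0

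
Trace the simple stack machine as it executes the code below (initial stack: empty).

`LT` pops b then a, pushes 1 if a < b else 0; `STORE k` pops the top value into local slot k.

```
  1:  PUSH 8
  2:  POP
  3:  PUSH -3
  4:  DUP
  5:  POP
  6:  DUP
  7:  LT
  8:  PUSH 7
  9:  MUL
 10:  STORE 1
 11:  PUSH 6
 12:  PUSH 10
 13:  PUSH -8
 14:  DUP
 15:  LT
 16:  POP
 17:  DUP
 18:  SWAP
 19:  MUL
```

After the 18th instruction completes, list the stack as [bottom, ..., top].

PUSH 8  -> 8
POP     -> (empty)
PUSH -3 -> -3
DUP     -> -3 -3
POP     -> -3
DUP     -> -3 -3
LT      -> 0
PUSH 7  -> 0 7
MUL     -> 0
STORE 1 -> (empty)
PUSH 6  -> 6
PUSH 10 -> 6 10
PUSH -8 -> 6 10 -8
DUP     -> 6 10 -8 -8
LT      -> 6 10 0
POP     -> 6 10
DUP     -> 6 10 10
SWAP    -> 6 10 10

[6, 10, 10]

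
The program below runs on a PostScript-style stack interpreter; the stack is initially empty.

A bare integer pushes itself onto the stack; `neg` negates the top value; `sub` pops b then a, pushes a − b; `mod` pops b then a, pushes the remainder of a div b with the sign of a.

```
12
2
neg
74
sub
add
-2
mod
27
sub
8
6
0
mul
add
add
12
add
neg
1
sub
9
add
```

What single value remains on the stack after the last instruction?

12  : 12
2   : 12 2
neg : 12 -2
74  : 12 -2 74
sub : 12 -76
add : -64
-2  : -64 -2
mod : 0
27  : 0 27
sub : -27
8   : -27 8
6   : -27 8 6
0   : -27 8 6 0
mul : -27 8 0
add : -27 8
add : -19
12  : -19 12
add : -7
neg : 7
1   : 7 1
sub : 6
9   : 6 9
add : 15

15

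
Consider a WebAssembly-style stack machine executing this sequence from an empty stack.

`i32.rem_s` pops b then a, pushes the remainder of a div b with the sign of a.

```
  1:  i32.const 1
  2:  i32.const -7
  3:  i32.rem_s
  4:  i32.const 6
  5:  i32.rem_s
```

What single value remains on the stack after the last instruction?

1

i32.const 1  → 1
i32.const -7 → 1 -7
i32.rem_s    → 1
i32.const 6  → 1 6
i32.rem_s    → 1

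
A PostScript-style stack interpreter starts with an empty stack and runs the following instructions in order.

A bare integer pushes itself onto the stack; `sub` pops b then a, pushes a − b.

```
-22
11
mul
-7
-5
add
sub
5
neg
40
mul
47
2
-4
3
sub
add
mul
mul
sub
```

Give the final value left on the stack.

-47230

-22  [-22]
11   [-22, 11]
mul  [-242]
-7   [-242, -7]
-5   [-242, -7, -5]
add  [-242, -12]
sub  [-230]
5    [-230, 5]
neg  [-230, -5]
40   [-230, -5, 40]
mul  [-230, -200]
47   [-230, -200, 47]
2    [-230, -200, 47, 2]
-4   [-230, -200, 47, 2, -4]
3    [-230, -200, 47, 2, -4, 3]
sub  [-230, -200, 47, 2, -7]
add  [-230, -200, 47, -5]
mul  [-230, -200, -235]
mul  [-230, 47000]
sub  [-47230]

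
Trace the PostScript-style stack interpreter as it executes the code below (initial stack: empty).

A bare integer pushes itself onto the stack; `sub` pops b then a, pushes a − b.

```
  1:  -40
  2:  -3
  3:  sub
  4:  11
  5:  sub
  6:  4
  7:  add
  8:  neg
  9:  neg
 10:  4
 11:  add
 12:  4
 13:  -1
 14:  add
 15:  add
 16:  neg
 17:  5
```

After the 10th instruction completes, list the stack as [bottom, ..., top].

[-44, 4]

-40 -> [-40]
-3  -> [-40, -3]
sub -> [-37]
11  -> [-37, 11]
sub -> [-48]
4   -> [-48, 4]
add -> [-44]
neg -> [44]
neg -> [-44]
4   -> [-44, 4]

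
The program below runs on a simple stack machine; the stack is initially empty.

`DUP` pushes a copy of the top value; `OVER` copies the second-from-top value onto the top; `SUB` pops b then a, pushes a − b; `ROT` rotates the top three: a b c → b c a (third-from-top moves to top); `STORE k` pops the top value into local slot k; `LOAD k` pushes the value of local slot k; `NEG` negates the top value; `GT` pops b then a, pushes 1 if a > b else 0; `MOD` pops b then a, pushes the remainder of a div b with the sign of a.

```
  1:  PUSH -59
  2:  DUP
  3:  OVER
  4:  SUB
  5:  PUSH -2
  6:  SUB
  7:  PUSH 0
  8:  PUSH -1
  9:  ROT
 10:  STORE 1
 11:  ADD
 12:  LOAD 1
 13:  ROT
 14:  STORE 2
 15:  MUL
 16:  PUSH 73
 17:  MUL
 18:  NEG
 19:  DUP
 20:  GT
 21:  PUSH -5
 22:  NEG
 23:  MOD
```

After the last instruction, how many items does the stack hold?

1

PUSH -59 : -59
DUP      : -59 -59
OVER     : -59 -59 -59
SUB      : -59 0
PUSH -2  : -59 0 -2
SUB      : -59 2
PUSH 0   : -59 2 0
PUSH -1  : -59 2 0 -1
ROT      : -59 0 -1 2
STORE 1  : -59 0 -1
ADD      : -59 -1
LOAD 1   : -59 -1 2
ROT      : -1 2 -59
STORE 2  : -1 2
MUL      : -2
PUSH 73  : -2 73
MUL      : -146
NEG      : 146
DUP      : 146 146
GT       : 0
PUSH -5  : 0 -5
NEG      : 0 5
MOD      : 0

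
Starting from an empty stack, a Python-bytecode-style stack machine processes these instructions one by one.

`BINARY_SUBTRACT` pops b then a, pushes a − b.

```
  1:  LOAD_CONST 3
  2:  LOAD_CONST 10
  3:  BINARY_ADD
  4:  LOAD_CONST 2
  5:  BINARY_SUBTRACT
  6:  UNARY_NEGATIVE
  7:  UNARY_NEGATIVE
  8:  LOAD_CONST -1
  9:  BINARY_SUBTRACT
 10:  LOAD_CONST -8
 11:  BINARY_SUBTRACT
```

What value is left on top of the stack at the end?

20

LOAD_CONST 3    -> [3]
LOAD_CONST 10   -> [3, 10]
BINARY_ADD      -> [13]
LOAD_CONST 2    -> [13, 2]
BINARY_SUBTRACT -> [11]
UNARY_NEGATIVE  -> [-11]
UNARY_NEGATIVE  -> [11]
LOAD_CONST -1   -> [11, -1]
BINARY_SUBTRACT -> [12]
LOAD_CONST -8   -> [12, -8]
BINARY_SUBTRACT -> [20]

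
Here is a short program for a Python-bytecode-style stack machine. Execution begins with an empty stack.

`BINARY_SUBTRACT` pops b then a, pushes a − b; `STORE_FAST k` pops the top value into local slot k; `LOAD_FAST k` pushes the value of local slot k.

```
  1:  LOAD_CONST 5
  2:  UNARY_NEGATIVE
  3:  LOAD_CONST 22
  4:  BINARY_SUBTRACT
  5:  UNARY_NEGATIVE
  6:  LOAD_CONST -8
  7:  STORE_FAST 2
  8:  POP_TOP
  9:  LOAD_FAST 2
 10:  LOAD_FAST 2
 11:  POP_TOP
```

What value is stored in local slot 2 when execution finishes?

-8

LOAD_CONST 5     5
UNARY_NEGATIVE   -5
LOAD_CONST 22    -5 22
BINARY_SUBTRACT  -27
UNARY_NEGATIVE   27
LOAD_CONST -8    27 -8
STORE_FAST 2     27
POP_TOP          (empty)
LOAD_FAST 2      -8
LOAD_FAST 2      -8 -8
POP_TOP          -8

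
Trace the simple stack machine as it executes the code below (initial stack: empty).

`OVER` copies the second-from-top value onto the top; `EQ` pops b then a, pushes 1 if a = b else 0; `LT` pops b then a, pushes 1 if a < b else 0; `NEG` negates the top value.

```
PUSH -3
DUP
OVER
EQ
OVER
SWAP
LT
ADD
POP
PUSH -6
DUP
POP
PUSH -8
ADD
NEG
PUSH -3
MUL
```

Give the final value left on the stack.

-42

PUSH -3 : [-3]
DUP     : [-3, -3]
OVER    : [-3, -3, -3]
EQ      : [-3, 1]
OVER    : [-3, 1, -3]
SWAP    : [-3, -3, 1]
LT      : [-3, 1]
ADD     : [-2]
POP     : []
PUSH -6 : [-6]
DUP     : [-6, -6]
POP     : [-6]
PUSH -8 : [-6, -8]
ADD     : [-14]
NEG     : [14]
PUSH -3 : [14, -3]
MUL     : [-42]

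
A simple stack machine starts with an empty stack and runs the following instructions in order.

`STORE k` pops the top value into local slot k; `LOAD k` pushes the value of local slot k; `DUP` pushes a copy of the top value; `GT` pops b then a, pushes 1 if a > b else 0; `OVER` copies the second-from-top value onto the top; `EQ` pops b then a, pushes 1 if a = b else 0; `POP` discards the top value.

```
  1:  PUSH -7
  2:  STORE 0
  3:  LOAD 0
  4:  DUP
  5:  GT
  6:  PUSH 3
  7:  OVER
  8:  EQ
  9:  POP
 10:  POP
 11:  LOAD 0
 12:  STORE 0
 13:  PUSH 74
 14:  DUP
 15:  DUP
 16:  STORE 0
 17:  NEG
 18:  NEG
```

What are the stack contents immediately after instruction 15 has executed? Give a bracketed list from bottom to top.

[74, 74, 74]

PUSH -7  [-7]
STORE 0  []
LOAD 0   [-7]
DUP      [-7, -7]
GT       [0]
PUSH 3   [0, 3]
OVER     [0, 3, 0]
EQ       [0, 0]
POP      [0]
POP      []
LOAD 0   [-7]
STORE 0  []
PUSH 74  [74]
DUP      [74, 74]
DUP      [74, 74, 74]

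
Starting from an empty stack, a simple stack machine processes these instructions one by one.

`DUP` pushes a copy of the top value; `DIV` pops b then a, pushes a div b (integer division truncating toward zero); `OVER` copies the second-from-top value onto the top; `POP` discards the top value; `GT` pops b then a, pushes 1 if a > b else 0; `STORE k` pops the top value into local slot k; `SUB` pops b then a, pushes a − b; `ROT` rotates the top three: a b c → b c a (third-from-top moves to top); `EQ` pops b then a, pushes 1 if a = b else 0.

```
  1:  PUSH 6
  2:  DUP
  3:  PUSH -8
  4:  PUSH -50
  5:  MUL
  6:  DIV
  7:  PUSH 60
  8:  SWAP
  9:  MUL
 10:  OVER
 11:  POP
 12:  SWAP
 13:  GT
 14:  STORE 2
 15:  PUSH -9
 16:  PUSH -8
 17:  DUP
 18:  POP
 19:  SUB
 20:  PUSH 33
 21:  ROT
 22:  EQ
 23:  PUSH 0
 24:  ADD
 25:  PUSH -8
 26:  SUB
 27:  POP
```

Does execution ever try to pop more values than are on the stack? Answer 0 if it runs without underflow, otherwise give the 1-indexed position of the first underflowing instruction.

21

PUSH 6   → [6]
DUP      → [6, 6]
PUSH -8  → [6, 6, -8]
PUSH -50 → [6, 6, -8, -50]
MUL      → [6, 6, 400]
DIV      → [6, 0]
PUSH 60  → [6, 0, 60]
SWAP     → [6, 60, 0]
MUL      → [6, 0]
OVER     → [6, 0, 6]
POP      → [6, 0]
SWAP     → [0, 6]
GT       → [0]
STORE 2  → []
PUSH -9  → [-9]
PUSH -8  → [-9, -8]
DUP      → [-9, -8, -8]
POP      → [-9, -8]
SUB      → [-1]
PUSH 33  → [-1, 33]
ROT  — needs 3 operands, stack has 2 → underflow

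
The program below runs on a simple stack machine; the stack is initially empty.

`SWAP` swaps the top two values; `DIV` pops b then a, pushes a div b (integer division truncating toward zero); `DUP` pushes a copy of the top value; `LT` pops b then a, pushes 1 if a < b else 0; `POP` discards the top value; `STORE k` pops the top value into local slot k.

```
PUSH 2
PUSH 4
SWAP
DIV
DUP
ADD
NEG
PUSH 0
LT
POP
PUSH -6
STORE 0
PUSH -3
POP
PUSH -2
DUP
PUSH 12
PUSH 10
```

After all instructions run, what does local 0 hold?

-6

PUSH 2  : [2]
PUSH 4  : [2, 4]
SWAP    : [4, 2]
DIV     : [2]
DUP     : [2, 2]
ADD     : [4]
NEG     : [-4]
PUSH 0  : [-4, 0]
LT      : [1]
POP     : []
PUSH -6 : [-6]
STORE 0 : []
PUSH -3 : [-3]
POP     : []
PUSH -2 : [-2]
DUP     : [-2, -2]
PUSH 12 : [-2, -2, 12]
PUSH 10 : [-2, -2, 12, 10]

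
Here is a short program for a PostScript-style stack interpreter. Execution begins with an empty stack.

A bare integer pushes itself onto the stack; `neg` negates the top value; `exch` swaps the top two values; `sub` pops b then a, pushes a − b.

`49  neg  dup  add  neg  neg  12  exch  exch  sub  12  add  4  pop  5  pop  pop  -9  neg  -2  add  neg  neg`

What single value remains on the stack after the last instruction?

49   → [49]
neg  → [-49]
dup  → [-49, -49]
add  → [-98]
neg  → [98]
neg  → [-98]
12   → [-98, 12]
exch → [12, -98]
exch → [-98, 12]
sub  → [-110]
12   → [-110, 12]
add  → [-98]
4    → [-98, 4]
pop  → [-98]
5    → [-98, 5]
pop  → [-98]
pop  → []
-9   → [-9]
neg  → [9]
-2   → [9, -2]
add  → [7]
neg  → [-7]
neg  → [7]

7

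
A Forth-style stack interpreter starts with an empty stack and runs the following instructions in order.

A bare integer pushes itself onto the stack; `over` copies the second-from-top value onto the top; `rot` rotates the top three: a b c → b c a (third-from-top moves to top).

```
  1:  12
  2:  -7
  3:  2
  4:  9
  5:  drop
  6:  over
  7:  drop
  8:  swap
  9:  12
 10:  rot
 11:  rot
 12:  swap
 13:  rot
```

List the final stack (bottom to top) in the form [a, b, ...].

[12, -7, 2, 12]

12   -> [12]
-7   -> [12, -7]
2    -> [12, -7, 2]
9    -> [12, -7, 2, 9]
drop -> [12, -7, 2]
over -> [12, -7, 2, -7]
drop -> [12, -7, 2]
swap -> [12, 2, -7]
12   -> [12, 2, -7, 12]
rot  -> [12, -7, 12, 2]
rot  -> [12, 12, 2, -7]
swap -> [12, 12, -7, 2]
rot  -> [12, -7, 2, 12]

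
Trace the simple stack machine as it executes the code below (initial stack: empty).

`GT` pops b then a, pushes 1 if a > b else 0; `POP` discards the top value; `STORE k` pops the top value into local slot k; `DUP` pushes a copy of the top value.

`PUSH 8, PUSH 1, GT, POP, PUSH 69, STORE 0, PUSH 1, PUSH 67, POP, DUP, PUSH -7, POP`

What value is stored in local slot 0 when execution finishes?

69

PUSH 8  -> [8]
PUSH 1  -> [8, 1]
GT      -> [1]
POP     -> []
PUSH 69 -> [69]
STORE 0 -> []
PUSH 1  -> [1]
PUSH 67 -> [1, 67]
POP     -> [1]
DUP     -> [1, 1]
PUSH -7 -> [1, 1, -7]
POP     -> [1, 1]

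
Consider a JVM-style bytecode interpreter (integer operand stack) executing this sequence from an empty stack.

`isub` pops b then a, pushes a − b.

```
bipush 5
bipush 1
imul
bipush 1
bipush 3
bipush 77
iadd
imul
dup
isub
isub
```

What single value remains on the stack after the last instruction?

bipush 5  -> [5]
bipush 1  -> [5, 1]
imul      -> [5]
bipush 1  -> [5, 1]
bipush 3  -> [5, 1, 3]
bipush 77 -> [5, 1, 3, 77]
iadd      -> [5, 1, 80]
imul      -> [5, 80]
dup       -> [5, 80, 80]
isub      -> [5, 0]
isub      -> [5]

5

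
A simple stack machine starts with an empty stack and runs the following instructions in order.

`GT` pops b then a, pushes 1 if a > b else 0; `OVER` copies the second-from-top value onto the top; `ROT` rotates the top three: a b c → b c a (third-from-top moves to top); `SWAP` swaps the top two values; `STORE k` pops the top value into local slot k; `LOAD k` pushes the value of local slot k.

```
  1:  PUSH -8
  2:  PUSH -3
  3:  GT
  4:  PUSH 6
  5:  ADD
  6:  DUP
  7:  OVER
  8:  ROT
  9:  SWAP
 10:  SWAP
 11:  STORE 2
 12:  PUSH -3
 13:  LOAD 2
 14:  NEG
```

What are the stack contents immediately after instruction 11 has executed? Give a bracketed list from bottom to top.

[6, 6]

PUSH -8  [-8]
PUSH -3  [-8, -3]
GT       [0]
PUSH 6   [0, 6]
ADD      [6]
DUP      [6, 6]
OVER     [6, 6, 6]
ROT      [6, 6, 6]
SWAP     [6, 6, 6]
SWAP     [6, 6, 6]
STORE 2  [6, 6]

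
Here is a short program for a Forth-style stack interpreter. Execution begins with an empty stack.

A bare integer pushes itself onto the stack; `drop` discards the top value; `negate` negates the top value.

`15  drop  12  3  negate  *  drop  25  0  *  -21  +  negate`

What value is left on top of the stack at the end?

15     → 15
drop   → (empty)
12     → 12
3      → 12 3
negate → 12 -3
*      → -36
drop   → (empty)
25     → 25
0      → 25 0
*      → 0
-21    → 0 -21
+      → -21
negate → 21

21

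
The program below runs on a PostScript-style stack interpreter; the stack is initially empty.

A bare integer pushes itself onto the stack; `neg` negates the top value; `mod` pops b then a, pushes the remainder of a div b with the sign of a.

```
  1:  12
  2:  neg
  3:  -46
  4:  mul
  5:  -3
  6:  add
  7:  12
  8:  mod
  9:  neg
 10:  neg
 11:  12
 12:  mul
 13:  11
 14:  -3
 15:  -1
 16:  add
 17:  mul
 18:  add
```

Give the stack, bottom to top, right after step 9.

12   12
neg  -12
-46  -12 -46
mul  552
-3   552 -3
add  549
12   549 12
mod  9
neg  -9

[-9]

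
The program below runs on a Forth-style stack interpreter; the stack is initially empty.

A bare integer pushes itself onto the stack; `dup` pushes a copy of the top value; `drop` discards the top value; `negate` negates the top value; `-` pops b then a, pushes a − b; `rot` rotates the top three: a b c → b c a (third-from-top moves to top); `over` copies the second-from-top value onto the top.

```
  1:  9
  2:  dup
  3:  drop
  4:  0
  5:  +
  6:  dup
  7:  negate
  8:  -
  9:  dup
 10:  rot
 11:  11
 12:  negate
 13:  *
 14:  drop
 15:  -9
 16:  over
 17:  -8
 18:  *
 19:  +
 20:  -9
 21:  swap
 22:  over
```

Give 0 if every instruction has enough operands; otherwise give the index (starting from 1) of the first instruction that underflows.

9      → [9]
dup    → [9, 9]
drop   → [9]
0      → [9, 0]
+      → [9]
dup    → [9, 9]
negate → [9, -9]
-      → [18]
dup    → [18, 18]
rot  — needs 3 operands, stack has 2 → underflow

10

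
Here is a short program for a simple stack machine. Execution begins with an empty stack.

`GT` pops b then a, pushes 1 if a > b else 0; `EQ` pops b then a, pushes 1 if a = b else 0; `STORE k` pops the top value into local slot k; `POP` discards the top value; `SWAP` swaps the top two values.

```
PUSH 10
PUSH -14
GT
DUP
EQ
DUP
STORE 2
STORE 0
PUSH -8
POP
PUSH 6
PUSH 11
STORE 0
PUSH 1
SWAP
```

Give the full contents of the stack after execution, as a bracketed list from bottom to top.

[1, 6]

PUSH 10   [10]
PUSH -14  [10, -14]
GT        [1]
DUP       [1, 1]
EQ        [1]
DUP       [1, 1]
STORE 2   [1]
STORE 0   []
PUSH -8   [-8]
POP       []
PUSH 6    [6]
PUSH 11   [6, 11]
STORE 0   [6]
PUSH 1    [6, 1]
SWAP      [1, 6]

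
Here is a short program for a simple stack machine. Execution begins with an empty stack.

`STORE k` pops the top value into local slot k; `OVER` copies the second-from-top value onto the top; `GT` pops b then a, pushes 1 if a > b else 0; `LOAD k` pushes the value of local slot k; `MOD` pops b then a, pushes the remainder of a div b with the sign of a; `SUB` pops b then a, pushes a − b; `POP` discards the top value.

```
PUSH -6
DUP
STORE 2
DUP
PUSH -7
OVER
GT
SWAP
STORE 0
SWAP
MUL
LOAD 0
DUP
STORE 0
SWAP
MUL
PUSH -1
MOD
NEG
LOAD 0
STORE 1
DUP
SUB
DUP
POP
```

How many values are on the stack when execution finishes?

1

PUSH -6  [-6]
DUP      [-6, -6]
STORE 2  [-6]
DUP      [-6, -6]
PUSH -7  [-6, -6, -7]
OVER     [-6, -6, -7, -6]
GT       [-6, -6, 0]
SWAP     [-6, 0, -6]
STORE 0  [-6, 0]
SWAP     [0, -6]
MUL      [0]
LOAD 0   [0, -6]
DUP      [0, -6, -6]
STORE 0  [0, -6]
SWAP     [-6, 0]
MUL      [0]
PUSH -1  [0, -1]
MOD      [0]
NEG      [0]
LOAD 0   [0, -6]
STORE 1  [0]
DUP      [0, 0]
SUB      [0]
DUP      [0, 0]
POP      [0]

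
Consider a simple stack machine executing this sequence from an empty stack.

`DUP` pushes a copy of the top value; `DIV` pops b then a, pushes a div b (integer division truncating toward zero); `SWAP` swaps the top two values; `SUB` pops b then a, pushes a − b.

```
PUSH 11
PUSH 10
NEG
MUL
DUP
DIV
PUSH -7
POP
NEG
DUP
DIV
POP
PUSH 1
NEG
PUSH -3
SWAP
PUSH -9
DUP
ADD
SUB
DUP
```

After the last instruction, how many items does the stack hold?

3

PUSH 11 -> [11]
PUSH 10 -> [11, 10]
NEG     -> [11, -10]
MUL     -> [-110]
DUP     -> [-110, -110]
DIV     -> [1]
PUSH -7 -> [1, -7]
POP     -> [1]
NEG     -> [-1]
DUP     -> [-1, -1]
DIV     -> [1]
POP     -> []
PUSH 1  -> [1]
NEG     -> [-1]
PUSH -3 -> [-1, -3]
SWAP    -> [-3, -1]
PUSH -9 -> [-3, -1, -9]
DUP     -> [-3, -1, -9, -9]
ADD     -> [-3, -1, -18]
SUB     -> [-3, 17]
DUP     -> [-3, 17, 17]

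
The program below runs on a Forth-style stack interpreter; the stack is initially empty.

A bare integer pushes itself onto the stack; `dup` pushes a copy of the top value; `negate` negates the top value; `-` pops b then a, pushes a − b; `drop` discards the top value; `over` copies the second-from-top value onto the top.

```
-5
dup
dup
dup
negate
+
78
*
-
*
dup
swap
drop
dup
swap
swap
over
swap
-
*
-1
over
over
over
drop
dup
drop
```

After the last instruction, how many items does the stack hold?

-5     -> -5
dup    -> -5 -5
dup    -> -5 -5 -5
dup    -> -5 -5 -5 -5
negate -> -5 -5 -5 5
+      -> -5 -5 0
78     -> -5 -5 0 78
*      -> -5 -5 0
-      -> -5 -5
*      -> 25
dup    -> 25 25
swap   -> 25 25
drop   -> 25
dup    -> 25 25
swap   -> 25 25
swap   -> 25 25
over   -> 25 25 25
swap   -> 25 25 25
-      -> 25 0
*      -> 0
-1     -> 0 -1
over   -> 0 -1 0
over   -> 0 -1 0 -1
over   -> 0 -1 0 -1 0
drop   -> 0 -1 0 -1
dup    -> 0 -1 0 -1 -1
drop   -> 0 -1 0 -1

4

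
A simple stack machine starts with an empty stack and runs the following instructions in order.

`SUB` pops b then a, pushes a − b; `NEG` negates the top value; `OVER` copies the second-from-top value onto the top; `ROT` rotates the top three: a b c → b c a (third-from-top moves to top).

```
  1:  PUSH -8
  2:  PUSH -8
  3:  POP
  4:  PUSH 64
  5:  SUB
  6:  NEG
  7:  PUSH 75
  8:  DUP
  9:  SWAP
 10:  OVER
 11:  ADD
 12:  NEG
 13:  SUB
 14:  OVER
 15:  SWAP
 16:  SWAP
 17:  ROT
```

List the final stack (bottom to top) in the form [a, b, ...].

[225, 72, 72]

PUSH -8 → -8
PUSH -8 → -8 -8
POP     → -8
PUSH 64 → -8 64
SUB     → -72
NEG     → 72
PUSH 75 → 72 75
DUP     → 72 75 75
SWAP    → 72 75 75
OVER    → 72 75 75 75
ADD     → 72 75 150
NEG     → 72 75 -150
SUB     → 72 225
OVER    → 72 225 72
SWAP    → 72 72 225
SWAP    → 72 225 72
ROT     → 225 72 72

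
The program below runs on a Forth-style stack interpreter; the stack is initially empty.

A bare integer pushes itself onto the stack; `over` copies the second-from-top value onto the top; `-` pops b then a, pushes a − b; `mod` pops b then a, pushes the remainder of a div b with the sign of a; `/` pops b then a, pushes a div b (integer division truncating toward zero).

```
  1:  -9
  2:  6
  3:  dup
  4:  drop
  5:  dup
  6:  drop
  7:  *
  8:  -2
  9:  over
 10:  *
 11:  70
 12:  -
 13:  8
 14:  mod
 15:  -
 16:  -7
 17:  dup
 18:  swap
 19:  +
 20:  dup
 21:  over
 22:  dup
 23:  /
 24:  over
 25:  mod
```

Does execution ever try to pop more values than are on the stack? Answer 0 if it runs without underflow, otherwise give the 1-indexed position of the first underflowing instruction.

0

-9    [-9]
6     [-9, 6]
dup   [-9, 6, 6]
drop  [-9, 6]
dup   [-9, 6, 6]
drop  [-9, 6]
*     [-54]
-2    [-54, -2]
over  [-54, -2, -54]
*     [-54, 108]
70    [-54, 108, 70]
-     [-54, 38]
8     [-54, 38, 8]
mod   [-54, 6]
-     [-60]
-7    [-60, -7]
dup   [-60, -7, -7]
swap  [-60, -7, -7]
+     [-60, -14]
dup   [-60, -14, -14]
over  [-60, -14, -14, -14]
dup   [-60, -14, -14, -14, -14]
/     [-60, -14, -14, 1]
over  [-60, -14, -14, 1, -14]
mod   [-60, -14, -14, 1]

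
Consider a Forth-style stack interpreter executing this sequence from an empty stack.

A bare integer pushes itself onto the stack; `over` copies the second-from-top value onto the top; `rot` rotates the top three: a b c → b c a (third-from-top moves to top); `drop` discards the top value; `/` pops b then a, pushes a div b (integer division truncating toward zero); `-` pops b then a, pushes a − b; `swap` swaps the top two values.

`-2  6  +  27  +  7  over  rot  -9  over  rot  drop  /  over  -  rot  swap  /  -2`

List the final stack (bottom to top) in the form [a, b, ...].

-2    [-2]
6     [-2, 6]
+     [4]
27    [4, 27]
+     [31]
7     [31, 7]
over  [31, 7, 31]
rot   [7, 31, 31]
-9    [7, 31, 31, -9]
over  [7, 31, 31, -9, 31]
rot   [7, 31, -9, 31, 31]
drop  [7, 31, -9, 31]
/     [7, 31, 0]
over  [7, 31, 0, 31]
-     [7, 31, -31]
rot   [31, -31, 7]
swap  [31, 7, -31]
/     [31, 0]
-2    [31, 0, -2]

[31, 0, -2]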